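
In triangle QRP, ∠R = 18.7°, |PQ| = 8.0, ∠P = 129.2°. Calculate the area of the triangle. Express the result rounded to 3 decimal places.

area ≈ 41.102

The third angle is ∠Q = 180° − ∠R − ∠P = 32.10°.
Law of sines: |RP| = |PQ|·sin Q/sin R ≈ 13.26.
Law of sines: |QR| = |PQ|·sin P/sin R ≈ 19.337.
Area = ½·|PQ|·|RP|·sin P ≈ 41.102.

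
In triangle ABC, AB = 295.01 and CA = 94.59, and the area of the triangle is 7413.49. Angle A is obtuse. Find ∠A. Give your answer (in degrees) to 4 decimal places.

From area = ½·CA·AB·sin A, we get sin A = 2·area/(CA·AB) ≈ 0.53134.
Taking the obtuse solution, ∠A ≈ 147.90°.

147.9041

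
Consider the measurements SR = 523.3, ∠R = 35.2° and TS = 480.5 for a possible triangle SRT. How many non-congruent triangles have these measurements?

2

SR·sin R = 523.3·sin(35.2°) ≈ 301.6.
Since SR sin R < TS < SR (301.6 < 480.5 < 523.3), two triangles exist.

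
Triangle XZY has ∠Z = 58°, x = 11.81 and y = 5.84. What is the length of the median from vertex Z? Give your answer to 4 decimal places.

7.8530

By the law of cosines, z² = y² + x² − 2·y·x·cos Z = 100.48, so z ≈ 10.024.
Median from Z: ½√(2·y² + 2·x² − z²) ≈ 7.853.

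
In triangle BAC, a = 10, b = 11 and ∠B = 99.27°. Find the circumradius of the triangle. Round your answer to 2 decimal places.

Law of sines: sin A = a·sin B/b ≈ 0.89722.
Since b ≥ a, only the acute value applies: ∠A ≈ 63.79°.
Then ∠C = 180° − ∠B − ∠A ≈ 16.94°.
Law of sines gives c = b·sin C/sin B ≈ 3.2466.
Circumradius = b/(2 sin B) ≈ 5.5728.

5.57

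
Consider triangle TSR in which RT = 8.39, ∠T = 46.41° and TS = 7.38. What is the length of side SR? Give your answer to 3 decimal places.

6.283

By the law of cosines, SR² = RT² + TS² − 2·RT·TS·cos T = 39.472, so SR ≈ 6.2827.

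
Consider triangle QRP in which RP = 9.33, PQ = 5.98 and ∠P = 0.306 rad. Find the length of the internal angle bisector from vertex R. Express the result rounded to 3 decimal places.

By the law of cosines, QR² = RP² + PQ² − 2·RP·PQ·cos P = 16.406, so QR ≈ 4.0504.
Law of cosines again: cos R = (QR² + RP² − PQ²)/(2·QR·RP) ≈ 0.89565, so ∠R ≈ 0.461 rad.
The bisector from R has length 2·QR·RP·cos(∠R/2)/(QR+RP) ≈ 5.4993.

5.499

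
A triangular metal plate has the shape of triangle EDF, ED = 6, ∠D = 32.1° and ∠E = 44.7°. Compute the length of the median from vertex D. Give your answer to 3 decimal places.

The third angle is ∠F = 180° − ∠E − ∠D = 103.20°.
Law of sines: DF = ED·sin E/sin F ≈ 4.3349.
Law of sines: FE = ED·sin D/sin F ≈ 3.2749.
Median from D: ½√(2·ED² + 2·DF² − FE²) ≈ 4.9714.

m_D ≈ 4.971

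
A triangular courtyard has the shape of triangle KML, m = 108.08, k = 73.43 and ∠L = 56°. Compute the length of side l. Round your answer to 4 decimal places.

90.5394

By the law of cosines, l² = k² + m² − 2·k·m·cos L = 8197.4, so l ≈ 90.539.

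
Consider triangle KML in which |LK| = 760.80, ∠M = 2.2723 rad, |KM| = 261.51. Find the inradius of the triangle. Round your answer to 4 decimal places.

r ≈ 71.1316

Law of sines: sin L = |KM|·sin M/|LK| ≈ 0.26257.
Since |LK| ≥ |KM|, only the acute value applies: ∠L ≈ 0.2657 rad.
Then ∠K = π − ∠M − ∠L ≈ 0.6036 rad.
Law of sines gives |ML| = |LK|·sin K/sin M ≈ 565.34.
Area = ½·|LK|·|KM|·sin K ≈ 56466.
Semiperimeter s = (565.34+760.8+261.51)/2 = 793.82.
Inradius = area/s = 56466/793.82 ≈ 71.132.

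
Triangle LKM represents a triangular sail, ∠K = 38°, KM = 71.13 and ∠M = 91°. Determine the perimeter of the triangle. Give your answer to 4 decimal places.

The third angle is ∠L = 180° − ∠K − ∠M = 51.00°.
Law of sines: ML = KM·sin K/sin L ≈ 56.35.
Law of sines: LK = KM·sin M/sin L ≈ 91.513.
Semiperimeter s = (71.13+56.35+91.513)/2 = 109.5.
Perimeter = 71.13 + 56.35 + 91.513 = 218.99.

perimeter ≈ 218.9930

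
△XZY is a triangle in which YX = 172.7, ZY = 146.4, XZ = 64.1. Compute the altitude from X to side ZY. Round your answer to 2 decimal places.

Semiperimeter s = (146.4 + 172.7 + 64.1)/2 = 191.6.
Heron's formula: area = √(191.6·45.2·18.9·127.5) ≈ 4568.3.
The altitude from X has length 2·area/ZY ≈ 62.408.

62.41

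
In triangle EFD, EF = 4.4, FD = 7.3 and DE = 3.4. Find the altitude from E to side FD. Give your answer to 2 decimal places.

h_E ≈ 1.36

Semiperimeter s = (7.3 + 3.4 + 4.4)/2 = 7.55.
Heron's formula: area = √(7.55·0.25·4.15·3.15) ≈ 4.9673.
The altitude from E has length 2·area/FD ≈ 1.3609.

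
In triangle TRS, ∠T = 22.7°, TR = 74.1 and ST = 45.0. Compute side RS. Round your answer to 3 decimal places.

36.924

By the law of cosines, RS² = ST² + TR² − 2·ST·TR·cos T = 1363.4, so RS ≈ 36.924.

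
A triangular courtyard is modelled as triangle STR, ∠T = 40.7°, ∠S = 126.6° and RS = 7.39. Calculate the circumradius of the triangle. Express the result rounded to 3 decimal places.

5.666

The third angle is ∠R = 180° − ∠S − ∠T = 12.70°.
Law of sines: TR = RS·sin S/sin T ≈ 9.098.
Law of sines: ST = RS·sin R/sin T ≈ 2.4914.
Circumradius = RS/(2 sin T) ≈ 5.6663.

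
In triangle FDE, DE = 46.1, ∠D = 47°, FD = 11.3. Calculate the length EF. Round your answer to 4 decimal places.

39.2728

By the law of cosines, EF² = FD² + DE² − 2·FD·DE·cos D = 1542.4, so EF ≈ 39.273.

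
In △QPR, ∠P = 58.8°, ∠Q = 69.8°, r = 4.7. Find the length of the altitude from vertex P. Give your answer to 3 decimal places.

The third angle is ∠R = 180° − ∠Q − ∠P = 51.40°.
Law of sines: q = r·sin Q/sin R ≈ 5.644.
Law of sines: p = r·sin P/sin R ≈ 5.1441.
Area = ½·r·q·sin P ≈ 11.345.
The altitude from P has length 2·area/p ≈ 4.4109.

h_P ≈ 4.411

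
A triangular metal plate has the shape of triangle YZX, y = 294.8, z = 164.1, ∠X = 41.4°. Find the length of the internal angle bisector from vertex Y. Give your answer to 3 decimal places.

t_Y ≈ 108.865

By the law of cosines, x² = y² + z² − 2·y·z·cos X = 41260, so x ≈ 203.13.
Law of cosines again: cos Y = (z² + x² − y²)/(2·z·x) ≈ -0.28078, so ∠Y ≈ 106.31°.
The bisector from Y has length 2·z·x·cos(∠Y/2)/(z+x) ≈ 108.86.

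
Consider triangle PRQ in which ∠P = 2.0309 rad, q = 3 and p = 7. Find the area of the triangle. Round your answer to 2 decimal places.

area ≈ 6.90

Law of sines: sin Q = q·sin P/p ≈ 0.38400.
Since p ≥ q, only the acute value applies: ∠Q ≈ 0.3941 rad.
Then ∠R = π − ∠P − ∠Q ≈ 0.7166 rad.
Law of sines gives r = p·sin R/sin P ≈ 5.1312.
Area = ½·p·q·sin R ≈ 6.8964.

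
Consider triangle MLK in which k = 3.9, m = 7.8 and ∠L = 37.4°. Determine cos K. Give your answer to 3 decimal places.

0.893

By the law of cosines, l² = k² + m² − 2·k·m·cos L = 27.718, so l ≈ 5.2648.
Law of cosines again: cos K = (m² + l² − k²)/(2·m·l) ≈ 0.89307, so ∠K ≈ 26.74°.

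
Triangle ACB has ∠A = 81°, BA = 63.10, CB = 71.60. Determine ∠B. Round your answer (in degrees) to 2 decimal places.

Law of sines: sin C = BA·sin A/CB ≈ 0.87043.
Since CB ≥ BA, only the acute value applies: ∠C ≈ 60.51°.
Then ∠B = 180° − ∠A − ∠C ≈ 38.49°.

∠B ≈ 38.49°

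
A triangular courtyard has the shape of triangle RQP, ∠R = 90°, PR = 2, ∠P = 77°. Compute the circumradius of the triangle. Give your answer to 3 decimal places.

4.445

The third angle is ∠Q = 180° − ∠P − ∠R = 13.00°.
Law of sines: QP = PR·sin R/sin Q ≈ 8.8908.
Law of sines: RQ = PR·sin P/sin Q ≈ 8.663.
Circumradius = PR/(2 sin Q) ≈ 4.4454.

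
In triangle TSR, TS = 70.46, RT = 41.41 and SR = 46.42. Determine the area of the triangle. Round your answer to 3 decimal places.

Semiperimeter s = (46.42 + 41.41 + 70.46)/2 = 79.145.
Heron's formula: area = √(79.145·32.725·37.735·8.685) ≈ 921.32.

area ≈ 921.316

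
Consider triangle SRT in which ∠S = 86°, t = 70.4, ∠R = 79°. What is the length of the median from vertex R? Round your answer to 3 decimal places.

The third angle is ∠T = 180° − ∠S − ∠R = 15.00°.
Law of sines: s = t·sin S/sin T ≈ 271.34.
Law of sines: r = t·sin R/sin T ≈ 267.01.
Median from R: ½√(2·t² + 2·s² − r²) ≈ 146.52.

146.520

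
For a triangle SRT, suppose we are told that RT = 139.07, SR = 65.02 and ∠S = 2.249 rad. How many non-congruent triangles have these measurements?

SR·sin S = 65.02·sin(2.249 rad) ≈ 50.63.
Since ∠S is not acute, a triangle exists only if RT > SR; here RT > SR, so there is exactly one triangle.

1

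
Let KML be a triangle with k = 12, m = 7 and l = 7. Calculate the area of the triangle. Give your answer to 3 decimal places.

Semiperimeter s = (12 + 7 + 7)/2 = 13.
Heron's formula: area = √(13·1·6·6) ≈ 21.633.

21.633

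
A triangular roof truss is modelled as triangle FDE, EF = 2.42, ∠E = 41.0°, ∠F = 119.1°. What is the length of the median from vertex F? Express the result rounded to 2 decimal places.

The third angle is ∠D = 180° − ∠E − ∠F = 19.90°.
Law of sines: DE = EF·sin F/sin D ≈ 6.2123.
Law of sines: FD = EF·sin E/sin D ≈ 4.6644.
Median from F: ½√(2·EF² + 2·FD² − DE²) ≈ 2.0392.

m_F ≈ 2.04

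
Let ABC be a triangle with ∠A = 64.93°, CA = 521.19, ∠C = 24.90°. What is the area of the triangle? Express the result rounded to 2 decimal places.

The third angle is ∠B = 180° − ∠C − ∠A = 90.17°.
Law of sines: BC = CA·sin A/sin B ≈ 472.09.
Law of sines: AB = CA·sin C/sin B ≈ 219.44.
Area = ½·CA·BC·sin C ≈ 51798.

area ≈ 51797.76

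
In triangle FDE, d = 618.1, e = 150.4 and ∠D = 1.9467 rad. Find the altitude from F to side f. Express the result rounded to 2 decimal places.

Law of sines: sin E = e·sin D/d ≈ 0.22634.
Since d ≥ e, only the acute value applies: ∠E ≈ 0.2283 rad.
Then ∠F = π − ∠D − ∠E ≈ 0.9666 rad.
Law of sines gives f = d·sin F/sin D ≈ 546.85.
Area = ½·d·e·sin F ≈ 38251.
The altitude from F has length 2·area/f ≈ 139.9.

139.90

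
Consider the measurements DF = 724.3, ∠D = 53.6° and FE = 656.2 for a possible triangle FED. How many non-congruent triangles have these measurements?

DF·sin D = 724.3·sin(53.6°) ≈ 583.
Since DF sin D < FE < DF (583 < 656.2 < 724.3), two triangles exist.

2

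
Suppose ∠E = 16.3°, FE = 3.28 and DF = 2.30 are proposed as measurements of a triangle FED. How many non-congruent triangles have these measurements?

FE·sin E = 3.28·sin(16.3°) ≈ 0.9206.
Since FE sin E < DF < FE (0.9206 < 2.30 < 3.28), two triangles exist.

2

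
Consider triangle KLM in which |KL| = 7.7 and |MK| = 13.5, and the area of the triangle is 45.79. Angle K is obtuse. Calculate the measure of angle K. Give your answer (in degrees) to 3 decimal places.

∠K ≈ 118.237°

From area = ½·|MK|·|KL|·sin K, we get sin K = 2·area/(|MK|·|KL|) ≈ 0.88100.
Taking the obtuse solution, ∠K ≈ 118.24°.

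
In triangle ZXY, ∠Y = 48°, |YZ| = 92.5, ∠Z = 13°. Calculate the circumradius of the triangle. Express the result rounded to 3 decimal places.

52.880

The third angle is ∠X = 180° − ∠Y − ∠Z = 119.00°.
Law of sines: |XY| = |YZ|·sin Z/sin X ≈ 23.791.
Law of sines: |ZX| = |YZ|·sin Y/sin X ≈ 78.595.
Circumradius = |YZ|/(2 sin X) ≈ 52.88.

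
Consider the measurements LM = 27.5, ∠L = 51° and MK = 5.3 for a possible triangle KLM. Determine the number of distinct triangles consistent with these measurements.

LM·sin L = 27.5·sin(51°) ≈ 21.37.
Since MK = 5.3 < 21.37 = LM sin L, no triangle exists.

0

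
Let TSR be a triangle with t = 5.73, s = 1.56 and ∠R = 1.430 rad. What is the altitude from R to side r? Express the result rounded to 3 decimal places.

h_R ≈ 1.546

By the law of cosines, r² = t² + s² − 2·t·s·cos R = 32.758, so r ≈ 5.7234.
Area = ½·t·s·sin R ≈ 4.4252.
The altitude from R has length 2·area/r ≈ 1.5463.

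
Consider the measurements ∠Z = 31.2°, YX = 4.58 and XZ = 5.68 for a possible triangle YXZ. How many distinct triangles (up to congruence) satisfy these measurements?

2

XZ·sin Z = 5.68·sin(31.2°) ≈ 2.942.
Since XZ sin Z < YX < XZ (2.942 < 4.58 < 5.68), two triangles exist.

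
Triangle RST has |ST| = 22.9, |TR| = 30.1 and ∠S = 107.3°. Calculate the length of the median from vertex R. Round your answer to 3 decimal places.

Law of sines: sin R = |ST|·sin S/|TR| ≈ 0.72638.
Since |TR| ≥ |ST|, only the acute value applies: ∠R ≈ 46.58°.
Then ∠T = 180° − ∠S − ∠R ≈ 26.12°.
Law of sines gives |RS| = |TR|·sin T/sin S ≈ 13.878.
Median from R: ½√(2·|TR|² + 2·|RS|² − |ST|²) ≈ 20.45.

20.450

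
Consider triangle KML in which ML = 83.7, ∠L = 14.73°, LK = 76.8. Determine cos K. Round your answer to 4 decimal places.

By the law of cosines, KM² = ML² + LK² − 2·ML·LK·cos L = 470.14, so KM ≈ 21.683.
Law of cosines again: cos K = (LK² + KM² − ML²)/(2·LK·KM) ≈ -0.19136, so ∠K ≈ 101.03°.

cos K ≈ -0.1914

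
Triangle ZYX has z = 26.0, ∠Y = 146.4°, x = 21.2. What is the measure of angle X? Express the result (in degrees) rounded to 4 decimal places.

By the law of cosines, y² = x² + z² − 2·x·z·cos Y = 2043.7, so y ≈ 45.207.
Law of cosines again: cos X = (z² + y² − x²)/(2·z·y) ≈ 0.96574, so ∠X ≈ 15.04°.

15.0414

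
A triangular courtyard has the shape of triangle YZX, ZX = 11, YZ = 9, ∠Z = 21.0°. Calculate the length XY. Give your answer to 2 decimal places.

By the law of cosines, XY² = YZ² + ZX² − 2·YZ·ZX·cos Z = 17.151, so XY ≈ 4.1414.

4.14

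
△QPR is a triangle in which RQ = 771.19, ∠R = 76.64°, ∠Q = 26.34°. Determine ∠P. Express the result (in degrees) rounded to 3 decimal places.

The third angle is ∠P = 180° − ∠R − ∠Q = 77.02°.

77.020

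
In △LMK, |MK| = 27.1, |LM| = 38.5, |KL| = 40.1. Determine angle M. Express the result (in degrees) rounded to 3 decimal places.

By the law of cosines, cos M = (|LM|² + |MK|² − |KL|²) / (2·|LM|·|MK|) ≈ 0.29168, so ∠M ≈ 73.04°.

∠M ≈ 73.041°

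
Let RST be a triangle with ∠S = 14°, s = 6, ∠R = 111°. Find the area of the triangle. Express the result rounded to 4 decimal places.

The third angle is ∠T = 180° − ∠R − ∠S = 55.00°.
Law of sines: r = s·sin R/sin S ≈ 23.154.
Law of sines: t = s·sin T/sin S ≈ 20.316.
Area = ½·s·r·sin T ≈ 56.9.

area ≈ 56.9002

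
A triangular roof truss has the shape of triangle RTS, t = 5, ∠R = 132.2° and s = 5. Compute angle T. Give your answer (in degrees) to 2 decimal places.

By the law of cosines, r² = t² + s² − 2·t·s·cos R = 83.586, so r ≈ 9.1425.
Law of cosines again: cos T = (s² + r² − t²)/(2·s·r) ≈ 0.91425, so ∠T ≈ 23.90°.

23.90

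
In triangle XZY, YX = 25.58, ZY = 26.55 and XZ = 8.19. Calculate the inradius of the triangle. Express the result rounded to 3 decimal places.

Semiperimeter s = (26.55 + 25.58 + 8.19)/2 = 30.16.
Heron's formula: area = √(30.16·3.61·4.58·21.97) ≈ 104.67.
Inradius = area/s = 104.67/30.16 ≈ 3.4704.

r ≈ 3.470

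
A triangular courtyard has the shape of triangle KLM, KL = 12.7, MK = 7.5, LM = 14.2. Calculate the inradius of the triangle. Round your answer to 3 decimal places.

2.759

Semiperimeter s = (14.2 + 7.5 + 12.7)/2 = 17.2.
Heron's formula: area = √(17.2·3·9.7·4.5) ≈ 47.459.
Inradius = area/s = 47.459/17.2 ≈ 2.7592.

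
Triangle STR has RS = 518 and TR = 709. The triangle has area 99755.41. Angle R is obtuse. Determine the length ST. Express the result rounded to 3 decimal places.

From area = ½·TR·RS·sin R, we get sin R = 2·area/(TR·RS) ≈ 0.54324.
Taking the obtuse solution, ∠R ≈ 2.567 rad.
Law of cosines then gives ST ≈ 1178.

1178.005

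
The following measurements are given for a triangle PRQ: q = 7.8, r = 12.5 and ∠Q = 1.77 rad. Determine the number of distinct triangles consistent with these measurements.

r·sin Q = 12.5·sin(1.77 rad) ≈ 12.25.
Since ∠Q is not acute, a triangle exists only if q > r; here q ≤ r, so there is no triangle.

0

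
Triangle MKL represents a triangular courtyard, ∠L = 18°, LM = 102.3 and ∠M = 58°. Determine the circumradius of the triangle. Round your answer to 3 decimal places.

R ≈ 52.716

The third angle is ∠K = 180° − ∠L − ∠M = 104.00°.
Law of sines: KL = LM·sin M/sin K ≈ 89.411.
Law of sines: MK = LM·sin L/sin K ≈ 32.58.
Circumradius = LM/(2 sin K) ≈ 52.716.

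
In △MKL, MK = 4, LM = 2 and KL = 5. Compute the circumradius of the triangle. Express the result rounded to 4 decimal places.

By the law of cosines, cos M = (LM² + MK² − KL²) / (2·LM·MK) ≈ -0.31250, so ∠M ≈ 108.21°.
Circumradius = KL/(2 sin M) ≈ 2.6318.

2.6318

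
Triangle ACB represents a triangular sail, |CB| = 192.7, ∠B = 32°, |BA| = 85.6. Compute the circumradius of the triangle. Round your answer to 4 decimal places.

By the law of cosines, |AC|² = |CB|² + |BA|² − 2·|CB|·|BA|·cos B = 16483, so |AC| ≈ 128.39.
Area = ½·|CB|·|BA|·sin B ≈ 4370.5.
Circumradius = |AC|/(2 sin B) ≈ 121.14.

121.1387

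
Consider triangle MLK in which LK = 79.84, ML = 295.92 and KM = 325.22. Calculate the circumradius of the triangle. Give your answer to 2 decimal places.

R ≈ 167.95

By the law of cosines, cos M = (KM² + ML² − LK²) / (2·KM·ML) ≈ 0.97134, so ∠M ≈ 13.75°.
Circumradius = LK/(2 sin M) ≈ 167.95.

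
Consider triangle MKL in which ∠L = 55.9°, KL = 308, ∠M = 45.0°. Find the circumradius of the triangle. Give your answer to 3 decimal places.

The third angle is ∠K = 180° − ∠L − ∠M = 79.10°.
Law of sines: LM = KL·sin K/sin M ≈ 427.72.
Law of sines: MK = KL·sin L/sin M ≈ 360.68.
Circumradius = KL/(2 sin M) ≈ 217.79.

R ≈ 217.789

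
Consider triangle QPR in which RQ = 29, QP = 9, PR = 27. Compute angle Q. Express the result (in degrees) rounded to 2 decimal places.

∠Q ≈ 68.30°

By the law of cosines, cos Q = (RQ² + QP² − PR²) / (2·RQ·QP) ≈ 0.36973, so ∠Q ≈ 68.30°.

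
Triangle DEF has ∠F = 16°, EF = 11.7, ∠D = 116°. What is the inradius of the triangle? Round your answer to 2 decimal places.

The third angle is ∠E = 180° − ∠F − ∠D = 48.00°.
Law of sines: FD = EF·sin E/sin D ≈ 9.6738.
Law of sines: DE = EF·sin F/sin D ≈ 3.5881.
Area = ½·EF·FD·sin F ≈ 15.599.
Semiperimeter s = (11.7+9.6738+3.5881)/2 = 12.481.
Inradius = area/s = 15.599/12.481 ≈ 1.2498.

r ≈ 1.25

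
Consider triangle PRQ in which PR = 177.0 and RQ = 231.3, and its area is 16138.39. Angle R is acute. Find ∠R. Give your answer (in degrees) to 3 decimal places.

From area = ½·PR·RQ·sin R, we get sin R = 2·area/(PR·RQ) ≈ 0.78839.
Taking the acute solution, ∠R ≈ 52.04°.

52.035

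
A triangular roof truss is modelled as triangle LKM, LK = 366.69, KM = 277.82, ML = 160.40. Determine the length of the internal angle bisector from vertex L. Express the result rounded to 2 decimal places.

By the law of cosines, cos L = (ML² + LK² − KM²) / (2·ML·LK) ≈ 0.70563, so ∠L ≈ 45.12°.
The bisector from L has length 2·ML·LK·cos(∠L/2)/(ML+LK) ≈ 206.1.

t_L ≈ 206.10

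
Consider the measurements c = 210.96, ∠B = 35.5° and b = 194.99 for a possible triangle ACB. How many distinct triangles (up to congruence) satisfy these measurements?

2

c·sin B = 210.96·sin(35.5°) ≈ 122.5.
Since c sin B < b < c (122.5 < 194.99 < 210.96), two triangles exist.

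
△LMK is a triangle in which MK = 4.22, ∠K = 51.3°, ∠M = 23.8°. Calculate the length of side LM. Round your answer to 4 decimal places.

The third angle is ∠L = 180° − ∠M − ∠K = 104.90°.
Law of sines: LM = MK·sin K/sin L ≈ 3.408.

3.4080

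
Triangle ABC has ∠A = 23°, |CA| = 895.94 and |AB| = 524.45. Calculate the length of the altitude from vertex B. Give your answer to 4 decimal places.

By the law of cosines, |BC|² = |CA|² + |AB|² − 2·|CA|·|AB|·cos A = 2.1271e+05, so |BC| ≈ 461.21.
Area = ½·|CA|·|AB|·sin A ≈ 91798.
The altitude from B has length 2·area/|CA| ≈ 204.92.

204.9189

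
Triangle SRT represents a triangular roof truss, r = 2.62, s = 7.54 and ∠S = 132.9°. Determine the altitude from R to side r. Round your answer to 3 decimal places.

Law of sines: sin R = r·sin S/s ≈ 0.25454.
Since s ≥ r, only the acute value applies: ∠R ≈ 14.75°.
Then ∠T = 180° − ∠S − ∠R ≈ 32.35°.
Law of sines gives t = s·sin T/sin S ≈ 5.5082.
Area = ½·s·r·sin T ≈ 5.2858.
The altitude from R has length 2·area/r ≈ 4.035.

h_R ≈ 4.035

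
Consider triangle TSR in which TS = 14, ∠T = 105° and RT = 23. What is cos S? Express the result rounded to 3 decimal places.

By the law of cosines, SR² = RT² + TS² − 2·RT·TS·cos T = 891.68, so SR ≈ 29.861.
Law of cosines again: cos S = (TS² + SR² − RT²)/(2·TS·SR) ≈ 0.66819, so ∠S ≈ 48.07°.

0.668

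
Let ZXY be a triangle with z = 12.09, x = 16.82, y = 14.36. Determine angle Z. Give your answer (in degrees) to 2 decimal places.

By the law of cosines, cos Z = (x² + y² − z²) / (2·x·y) ≈ 0.70995, so ∠Z ≈ 44.77°.

∠Z ≈ 44.77°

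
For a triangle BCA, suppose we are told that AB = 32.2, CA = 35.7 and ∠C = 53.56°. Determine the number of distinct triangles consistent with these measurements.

CA·sin C = 35.7·sin(53.56°) ≈ 28.72.
Since CA sin C < AB < CA (28.72 < 32.2 < 35.7), two triangles exist.

2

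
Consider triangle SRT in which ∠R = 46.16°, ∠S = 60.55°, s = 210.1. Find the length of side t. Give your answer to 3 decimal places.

231.088

The third angle is ∠T = 180° − ∠S − ∠R = 73.29°.
Law of sines: t = s·sin T/sin S ≈ 231.09.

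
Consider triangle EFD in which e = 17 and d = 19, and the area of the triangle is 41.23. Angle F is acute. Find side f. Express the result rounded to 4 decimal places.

From area = ½·d·e·sin F, we get sin F = 2·area/(d·e) ≈ 0.25529.
Taking the acute solution, ∠F ≈ 14.79°.
Law of cosines then gives f ≈ 5.0405.

5.0405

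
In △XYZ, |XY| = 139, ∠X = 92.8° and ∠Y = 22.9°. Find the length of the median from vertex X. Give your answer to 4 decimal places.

m_X ≈ 74.3454

The third angle is ∠Z = 180° − ∠X − ∠Y = 64.30°.
Law of sines: |YZ| = |XY|·sin X/sin Z ≈ 154.08.
Law of sines: |ZX| = |XY|·sin Y/sin Z ≈ 60.026.
Median from X: ½√(2·|ZX|² + 2·|XY|² − |YZ|²) ≈ 74.345.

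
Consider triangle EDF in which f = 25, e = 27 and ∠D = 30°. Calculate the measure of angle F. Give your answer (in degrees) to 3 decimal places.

66.832

By the law of cosines, d² = f² + e² − 2·f·e·cos D = 184.87, so d ≈ 13.597.
Law of cosines again: cos F = (e² + d² − f²)/(2·e·d) ≈ 0.39344, so ∠F ≈ 66.83°.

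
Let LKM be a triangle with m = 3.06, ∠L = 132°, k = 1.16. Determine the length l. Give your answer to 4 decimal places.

By the law of cosines, l² = k² + m² − 2·k·m·cos L = 15.459, so l ≈ 3.9319.

3.9319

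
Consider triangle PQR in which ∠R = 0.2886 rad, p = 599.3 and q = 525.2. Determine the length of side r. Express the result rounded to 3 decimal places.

By the law of cosines, r² = p² + q² − 2·p·q·cos R = 31525, so r ≈ 177.55.

177.553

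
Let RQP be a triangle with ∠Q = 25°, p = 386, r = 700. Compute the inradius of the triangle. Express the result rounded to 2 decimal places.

77.56

By the law of cosines, q² = p² + r² − 2·p·r·cos Q = 1.4923e+05, so q ≈ 386.3.
Area = ½·p·r·sin Q ≈ 57096.
Semiperimeter s = (700+386.3+386)/2 = 736.15.
Inradius = area/s = 57096/736.15 ≈ 77.56.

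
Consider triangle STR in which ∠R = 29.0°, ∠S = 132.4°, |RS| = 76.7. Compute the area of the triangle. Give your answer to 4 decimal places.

area ≈ 3301.5731

The third angle is ∠T = 180° − ∠R − ∠S = 18.60°.
Law of sines: |TR| = |RS|·sin S/sin T ≈ 177.58.
Law of sines: |ST| = |RS|·sin R/sin T ≈ 116.58.
Area = ½·|RS|·|TR|·sin R ≈ 3301.6.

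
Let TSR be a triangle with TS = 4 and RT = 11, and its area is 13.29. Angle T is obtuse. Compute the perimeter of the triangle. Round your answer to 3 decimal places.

29.392

From area = ½·RT·TS·sin T, we get sin T = 2·area/(RT·TS) ≈ 0.60409.
Taking the obtuse solution, ∠T ≈ 142.84°.
Law of cosines then gives SR ≈ 14.392.
Perimeter = 14.392 + 11 + 4 = 29.392.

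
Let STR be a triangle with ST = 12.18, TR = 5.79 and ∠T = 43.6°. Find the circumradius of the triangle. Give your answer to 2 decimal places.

6.47

By the law of cosines, RS² = ST² + TR² − 2·ST·TR·cos T = 79.736, so RS ≈ 8.9295.
Area = ½·ST·TR·sin T ≈ 24.317.
Circumradius = RS/(2 sin T) ≈ 6.4742.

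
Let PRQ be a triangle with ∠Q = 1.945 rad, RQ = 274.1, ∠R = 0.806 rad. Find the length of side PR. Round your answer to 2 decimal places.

670.10

The third angle is ∠P = π − ∠R − ∠Q = 0.391 rad.
Law of sines: PR = RQ·sin Q/sin P ≈ 670.1.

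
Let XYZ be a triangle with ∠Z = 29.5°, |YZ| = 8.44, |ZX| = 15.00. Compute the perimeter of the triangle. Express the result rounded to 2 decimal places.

By the law of cosines, |XY|² = |YZ|² + |ZX|² − 2·|YZ|·|ZX|·cos Z = 75.86, so |XY| ≈ 8.7097.
Semiperimeter s = (8.44+15+8.7097)/2 = 16.075.
Perimeter = 8.44 + 15 + 8.7097 = 32.15.

perimeter ≈ 32.15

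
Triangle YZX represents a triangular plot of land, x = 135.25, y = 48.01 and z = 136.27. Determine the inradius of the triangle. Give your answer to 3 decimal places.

r ≈ 20.072

Semiperimeter s = (48.01 + 136.27 + 135.25)/2 = 159.76.
Heron's formula: area = √(159.76·111.75·23.495·24.515) ≈ 3206.8.
Inradius = area/s = 3206.8/159.76 ≈ 20.072.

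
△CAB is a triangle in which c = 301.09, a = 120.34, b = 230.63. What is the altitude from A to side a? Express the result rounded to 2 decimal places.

h_A ≈ 209.93

Semiperimeter s = (301.09 + 120.34 + 230.63)/2 = 326.03.
Heron's formula: area = √(326.03·24.94·205.69·95.4) ≈ 12632.
The altitude from A has length 2·area/a ≈ 209.93.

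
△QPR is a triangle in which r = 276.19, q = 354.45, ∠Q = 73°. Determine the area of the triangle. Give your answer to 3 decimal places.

area ≈ 41880.205

Law of sines: sin R = r·sin Q/q ≈ 0.74516.
Since q ≥ r, only the acute value applies: ∠R ≈ 48.17°.
Then ∠P = 180° − ∠Q − ∠R ≈ 58.83°.
Law of sines gives p = q·sin P/sin Q ≈ 317.13.
Area = ½·q·r·sin P ≈ 41880.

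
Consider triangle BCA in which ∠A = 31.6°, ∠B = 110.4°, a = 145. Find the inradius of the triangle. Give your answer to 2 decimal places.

The third angle is ∠C = 180° − ∠A − ∠B = 38.00°.
Law of sines: b = a·sin B/sin A ≈ 259.37.
Law of sines: c = a·sin C/sin A ≈ 170.37.
Area = ½·a·b·sin C ≈ 11577.
Semiperimeter s = (259.37+170.37+145)/2 = 287.37.
Inradius = area/s = 11577/287.37 ≈ 40.286.

r ≈ 40.29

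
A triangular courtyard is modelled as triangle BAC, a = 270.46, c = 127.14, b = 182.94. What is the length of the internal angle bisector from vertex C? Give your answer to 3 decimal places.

213.512

By the law of cosines, cos C = (b² + a² − c²) / (2·b·a) ≈ 0.91405, so ∠C ≈ 23.93°.
The bisector from C has length 2·b·a·cos(∠C/2)/(b+a) ≈ 213.51.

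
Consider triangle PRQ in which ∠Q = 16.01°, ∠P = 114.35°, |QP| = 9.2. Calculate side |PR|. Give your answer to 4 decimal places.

3.3300

The third angle is ∠R = 180° − ∠Q − ∠P = 49.64°.
Law of sines: |PR| = |QP|·sin Q/sin R ≈ 3.33.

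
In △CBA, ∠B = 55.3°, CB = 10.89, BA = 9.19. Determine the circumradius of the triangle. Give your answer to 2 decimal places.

5.74

By the law of cosines, AC² = CB² + BA² − 2·CB·BA·cos B = 89.102, so AC ≈ 9.4394.
Area = ½·CB·BA·sin B ≈ 41.14.
Circumradius = AC/(2 sin B) ≈ 5.7407.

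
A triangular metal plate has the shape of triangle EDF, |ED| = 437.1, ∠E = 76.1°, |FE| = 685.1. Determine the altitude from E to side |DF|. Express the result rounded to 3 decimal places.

h_E ≈ 404.459

By the law of cosines, |DF|² = |FE|² + |ED|² − 2·|FE|·|ED|·cos E = 5.1654e+05, so |DF| ≈ 718.71.
Area = ½·|FE|·|ED|·sin E ≈ 1.4534e+05.
The altitude from E has length 2·area/|DF| ≈ 404.46.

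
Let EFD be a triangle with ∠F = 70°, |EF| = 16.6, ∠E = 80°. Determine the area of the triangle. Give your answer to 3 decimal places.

The third angle is ∠D = 180° − ∠E − ∠F = 30.00°.
Law of sines: |FD| = |EF|·sin E/sin D ≈ 32.696.
Law of sines: |DE| = |EF|·sin F/sin D ≈ 31.198.
Area = ½·|EF|·|FD|·sin F ≈ 255.01.

255.008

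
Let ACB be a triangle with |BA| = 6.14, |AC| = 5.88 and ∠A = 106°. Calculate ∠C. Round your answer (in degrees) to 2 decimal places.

By the law of cosines, |CB|² = |BA|² + |AC|² − 2·|BA|·|AC|·cos A = 92.177, so |CB| ≈ 9.6009.
Law of cosines again: cos C = (|AC|² + |CB|² − |BA|²)/(2·|AC|·|CB|) ≈ 0.78872, so ∠C ≈ 37.93°.

37.93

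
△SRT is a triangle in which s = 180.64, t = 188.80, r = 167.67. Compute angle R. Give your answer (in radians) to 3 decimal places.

∠R ≈ 0.941 rad

By the law of cosines, cos R = (t² + s² − r²) / (2·t·s) ≈ 0.58882, so ∠R ≈ 0.9412 rad.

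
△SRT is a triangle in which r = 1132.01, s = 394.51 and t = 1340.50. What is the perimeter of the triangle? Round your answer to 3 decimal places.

Perimeter = 394.51 + 1132 + 1340.5 = 2867.

2867.020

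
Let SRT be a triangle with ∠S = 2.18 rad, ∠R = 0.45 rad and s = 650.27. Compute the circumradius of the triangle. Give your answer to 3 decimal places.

The third angle is ∠T = π − ∠S − ∠R = 0.512 rad.
Law of sines: r = s·sin R/sin S ≈ 344.89.
Law of sines: t = s·sin T/sin S ≈ 388.18.
Circumradius = s/(2 sin S) ≈ 396.46.

396.456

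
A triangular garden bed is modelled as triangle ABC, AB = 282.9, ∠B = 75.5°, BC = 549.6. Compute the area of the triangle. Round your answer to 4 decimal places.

Area = ½·AB·BC·sin B ≈ 75265.

area ≈ 75264.6883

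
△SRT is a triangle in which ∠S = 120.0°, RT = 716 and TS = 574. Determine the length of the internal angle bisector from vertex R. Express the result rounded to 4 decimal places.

321.0501

Law of sines: sin R = TS·sin S/RT ≈ 0.69427.
Since RT ≥ TS, only the acute value applies: ∠R ≈ 43.97°.
Then ∠T = 180° − ∠S − ∠R ≈ 16.03°.
Law of sines gives SR = RT·sin T/sin S ≈ 228.31.
The bisector from R has length 2·SR·RT·cos(∠R/2)/(SR+RT) ≈ 321.05.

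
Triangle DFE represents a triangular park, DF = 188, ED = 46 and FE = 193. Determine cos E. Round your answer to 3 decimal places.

By the law of cosines, cos E = (FE² + ED² − DF²) / (2·FE·ED) ≈ 0.22646, so ∠E ≈ 1.342 rad.

0.226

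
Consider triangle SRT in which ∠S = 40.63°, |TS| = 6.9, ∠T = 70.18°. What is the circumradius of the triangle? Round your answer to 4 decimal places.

The third angle is ∠R = 180° − ∠T − ∠S = 69.19°.
Law of sines: |RT| = |TS|·sin S/sin R ≈ 4.8067.
Law of sines: |SR| = |TS|·sin T/sin R ≈ 6.9443.
Circumradius = |TS|/(2 sin R) ≈ 3.6908.

3.6908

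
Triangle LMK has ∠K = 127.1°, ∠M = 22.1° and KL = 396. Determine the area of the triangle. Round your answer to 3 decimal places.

85113.077

The third angle is ∠L = 180° − ∠M − ∠K = 30.80°.
Law of sines: MK = KL·sin L/sin M ≈ 538.96.
Law of sines: LM = KL·sin K/sin M ≈ 839.51.
Area = ½·KL·MK·sin K ≈ 85113.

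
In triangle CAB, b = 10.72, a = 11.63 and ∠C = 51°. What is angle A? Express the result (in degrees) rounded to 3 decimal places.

69.379

By the law of cosines, c² = a² + b² − 2·a·b·cos C = 93.256, so c ≈ 9.6569.
Law of cosines again: cos A = (b² + c² − a²)/(2·b·c) ≈ 0.35218, so ∠A ≈ 69.38°.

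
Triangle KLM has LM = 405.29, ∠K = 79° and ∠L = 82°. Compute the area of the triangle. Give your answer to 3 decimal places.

The third angle is ∠M = 180° − ∠K − ∠L = 19.00°.
Law of sines: MK = LM·sin L/sin K ≈ 408.86.
Law of sines: KL = LM·sin M/sin K ≈ 134.42.
Area = ½·LM·MK·sin M ≈ 26974.

26974.282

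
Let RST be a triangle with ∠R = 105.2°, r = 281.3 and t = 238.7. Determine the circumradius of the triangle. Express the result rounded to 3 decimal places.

145.749

Law of sines: sin T = t·sin R/r ≈ 0.81887.
Since r ≥ t, only the acute value applies: ∠T ≈ 54.97°.
Then ∠S = 180° − ∠R − ∠T ≈ 19.83°.
Law of sines gives s = r·sin S/sin R ≈ 98.874.
Circumradius = r/(2 sin R) ≈ 145.75.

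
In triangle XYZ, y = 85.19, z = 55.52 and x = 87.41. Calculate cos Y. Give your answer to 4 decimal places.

By the law of cosines, cos Y = (z² + x² − y²) / (2·z·x) ≈ 0.35706, so ∠Y ≈ 69.08°.

0.3571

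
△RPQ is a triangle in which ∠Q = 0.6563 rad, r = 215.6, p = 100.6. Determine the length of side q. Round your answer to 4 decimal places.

149.1197

By the law of cosines, q² = r² + p² − 2·r·p·cos Q = 22237, so q ≈ 149.12.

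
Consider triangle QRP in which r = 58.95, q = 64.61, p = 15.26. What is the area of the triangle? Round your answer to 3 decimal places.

area ≈ 434.407

Semiperimeter s = (64.61 + 58.95 + 15.26)/2 = 69.41.
Heron's formula: area = √(69.41·4.8·10.46·54.15) ≈ 434.41.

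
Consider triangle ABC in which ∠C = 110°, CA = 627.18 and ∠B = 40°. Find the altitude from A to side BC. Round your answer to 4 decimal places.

h_A ≈ 589.3564

The third angle is ∠A = 180° − ∠B − ∠C = 30.00°.
Law of sines: BC = CA·sin A/sin B ≈ 487.86.
Law of sines: AB = CA·sin C/sin B ≈ 916.88.
Area = ½·CA·BC·sin C ≈ 1.4376e+05.
The altitude from A has length 2·area/BC ≈ 589.36.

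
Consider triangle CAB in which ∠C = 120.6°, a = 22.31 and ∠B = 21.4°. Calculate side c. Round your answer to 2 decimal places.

The third angle is ∠A = 180° − ∠B − ∠C = 38.00°.
Law of sines: c = a·sin C/sin A ≈ 31.191.

31.19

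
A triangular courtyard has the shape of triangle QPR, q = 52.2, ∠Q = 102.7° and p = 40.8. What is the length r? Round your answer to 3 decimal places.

24.804

Law of sines: sin P = p·sin Q/q ≈ 0.76249.
Since q ≥ p, only the acute value applies: ∠P ≈ 49.68°.
Then ∠R = 180° − ∠Q − ∠P ≈ 27.62°.
Law of sines gives r = q·sin R/sin Q ≈ 24.804.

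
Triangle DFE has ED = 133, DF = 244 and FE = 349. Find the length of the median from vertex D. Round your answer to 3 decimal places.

Median from D: ½√(2·ED² + 2·DF² − FE²) ≈ 90.345.

m_D ≈ 90.345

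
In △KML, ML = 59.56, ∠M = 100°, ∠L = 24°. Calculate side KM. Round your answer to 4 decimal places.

29.2209

The third angle is ∠K = 180° − ∠M − ∠L = 56.00°.
Law of sines: KM = ML·sin L/sin K ≈ 29.221.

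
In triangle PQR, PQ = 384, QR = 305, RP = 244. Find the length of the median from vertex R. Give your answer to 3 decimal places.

m_R ≈ 198.536

Median from R: ½√(2·QR² + 2·RP² − PQ²) ≈ 198.54.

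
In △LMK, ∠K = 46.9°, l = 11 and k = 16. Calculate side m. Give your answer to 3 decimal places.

Law of sines: sin L = l·sin K/k ≈ 0.50199.
Since k ≥ l, only the acute value applies: ∠L ≈ 30.13°.
Then ∠M = 180° − ∠K − ∠L ≈ 102.97°.
Law of sines gives m = k·sin M/sin K ≈ 21.354.

21.354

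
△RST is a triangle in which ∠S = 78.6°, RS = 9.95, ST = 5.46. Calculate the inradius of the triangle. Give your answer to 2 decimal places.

By the law of cosines, TR² = RS² + ST² − 2·RS·ST·cos S = 107.34, so TR ≈ 10.36.
Area = ½·RS·ST·sin S ≈ 26.628.
Semiperimeter s = (5.46+10.36+9.95)/2 = 12.885.
Inradius = area/s = 26.628/12.885 ≈ 2.0665.

r ≈ 2.07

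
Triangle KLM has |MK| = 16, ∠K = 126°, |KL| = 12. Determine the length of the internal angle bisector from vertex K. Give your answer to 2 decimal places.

By the law of cosines, |LM|² = |MK|² + |KL|² − 2·|MK|·|KL|·cos K = 625.71, so |LM| ≈ 25.014.
The bisector from K has length 2·|MK|·|KL|·cos(∠K/2)/(|MK|+|KL|) ≈ 6.2262.

6.23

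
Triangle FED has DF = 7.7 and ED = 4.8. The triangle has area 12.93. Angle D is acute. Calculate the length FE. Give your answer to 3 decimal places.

From area = ½·ED·DF·sin D, we get sin D = 2·area/(ED·DF) ≈ 0.69968.
Taking the acute solution, ∠D ≈ 44.40°.
Law of cosines then gives FE ≈ 5.433.

5.433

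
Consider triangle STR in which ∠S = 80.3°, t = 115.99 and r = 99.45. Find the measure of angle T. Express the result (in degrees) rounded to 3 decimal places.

∠T ≈ 55.050°

By the law of cosines, s² = t² + r² − 2·t·r·cos S = 19457, so s ≈ 139.49.
Law of cosines again: cos T = (r² + s² − t²)/(2·r·s) ≈ 0.57286, so ∠T ≈ 55.05°.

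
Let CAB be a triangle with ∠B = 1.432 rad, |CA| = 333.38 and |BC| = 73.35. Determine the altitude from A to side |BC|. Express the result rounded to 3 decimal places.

Law of sines: sin A = |BC|·sin B/|CA| ≈ 0.21790.
Since |CA| ≥ |BC|, only the acute value applies: ∠A ≈ 0.220 rad.
Then ∠C = π − ∠B − ∠A ≈ 1.490 rad.
Law of sines gives |AB| = |CA|·sin C/sin B ≈ 335.52.
Area = ½·|CA|·|BC|·sin C ≈ 12187.
The altitude from A has length 2·area/|BC| ≈ 332.29.

332.290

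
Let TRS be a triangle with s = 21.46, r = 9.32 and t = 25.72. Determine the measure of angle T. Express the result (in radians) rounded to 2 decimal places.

1.86

By the law of cosines, cos T = (r² + s² − t²) / (2·r·s) ≈ -0.28530, so ∠T ≈ 1.8601 rad.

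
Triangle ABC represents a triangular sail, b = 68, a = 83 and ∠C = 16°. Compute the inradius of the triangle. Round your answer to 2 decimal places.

By the law of cosines, c² = a² + b² − 2·a·b·cos C = 662.28, so c ≈ 25.735.
Area = ½·a·b·sin C ≈ 777.85.
Semiperimeter s = (83+68+25.735)/2 = 88.367.
Inradius = area/s = 777.85/88.367 ≈ 8.8024.

8.80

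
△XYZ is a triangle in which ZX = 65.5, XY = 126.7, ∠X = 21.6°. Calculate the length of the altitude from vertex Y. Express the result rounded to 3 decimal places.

By the law of cosines, YZ² = ZX² + XY² − 2·ZX·XY·cos X = 4911, so YZ ≈ 70.078.
Area = ½·ZX·XY·sin X ≈ 1527.5.
The altitude from Y has length 2·area/ZX ≈ 46.641.

46.641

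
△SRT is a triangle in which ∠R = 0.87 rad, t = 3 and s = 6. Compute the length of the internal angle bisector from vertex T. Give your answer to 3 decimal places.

By the law of cosines, r² = t² + s² − 2·t·s·cos R = 21.786, so r ≈ 4.6676.
Law of cosines again: cos T = (s² + r² − t²)/(2·s·r) ≈ 0.87101, so ∠T ≈ 0.514 rad.
The bisector from T has length 2·s·r·cos(∠T/2)/(s+r) ≈ 5.0784.

t_T ≈ 5.078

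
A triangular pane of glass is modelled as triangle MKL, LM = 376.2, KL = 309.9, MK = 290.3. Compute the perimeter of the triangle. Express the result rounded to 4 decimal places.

Perimeter = 309.9 + 376.2 + 290.3 = 976.4.

976.4000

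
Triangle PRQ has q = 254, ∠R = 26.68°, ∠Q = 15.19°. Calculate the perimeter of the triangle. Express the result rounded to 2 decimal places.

The third angle is ∠P = 180° − ∠R − ∠Q = 138.13°.
Law of sines: p = q·sin P/sin Q ≈ 647.01.
Law of sines: r = q·sin R/sin Q ≈ 435.26.
Semiperimeter s = (647.01+435.26+254)/2 = 668.14.
Perimeter = 647.01 + 435.26 + 254 = 1336.3.

1336.27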